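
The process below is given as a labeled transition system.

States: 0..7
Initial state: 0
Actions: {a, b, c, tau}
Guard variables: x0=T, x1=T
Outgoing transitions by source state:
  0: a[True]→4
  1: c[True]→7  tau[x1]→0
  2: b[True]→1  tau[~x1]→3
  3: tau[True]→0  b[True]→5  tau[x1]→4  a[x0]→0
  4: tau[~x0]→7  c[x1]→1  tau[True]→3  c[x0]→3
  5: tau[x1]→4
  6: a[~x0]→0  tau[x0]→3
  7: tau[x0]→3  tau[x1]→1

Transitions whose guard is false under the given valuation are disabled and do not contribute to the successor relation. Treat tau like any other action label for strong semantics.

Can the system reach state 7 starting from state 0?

Answer: REACHABLE

Trace:
Guard filter leaves 15 enabled edge(s).
Layer 0: {0}
Layer 1: {4}  total {0,4}
Layer 2: {1,3}  total {0,1,3,4}
Layer 3: {5,7}  total {0,1,3,4,5,7}
R = {0,1,3,4,5,7}
trace reaching 7: a·c·c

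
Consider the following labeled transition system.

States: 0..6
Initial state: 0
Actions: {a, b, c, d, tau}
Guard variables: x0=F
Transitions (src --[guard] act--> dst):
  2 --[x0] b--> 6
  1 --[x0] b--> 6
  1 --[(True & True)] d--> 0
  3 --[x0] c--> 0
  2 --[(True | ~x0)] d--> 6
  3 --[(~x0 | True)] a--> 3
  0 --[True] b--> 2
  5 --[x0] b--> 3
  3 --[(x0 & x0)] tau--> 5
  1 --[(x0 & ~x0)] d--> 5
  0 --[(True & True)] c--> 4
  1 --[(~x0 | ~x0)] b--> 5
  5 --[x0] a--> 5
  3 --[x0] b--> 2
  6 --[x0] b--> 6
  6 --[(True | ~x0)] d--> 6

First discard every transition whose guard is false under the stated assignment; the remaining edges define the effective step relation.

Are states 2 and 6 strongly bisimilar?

Bisimulation quotient by refinement:
  round 0: {{0,1,2,3,4,5,6}}
  round 1: {{0},{1},{2,6},{3},{4,5}}
Fixed point at round 2; 5 class(es).
[2]={2,6}  [6]={2,6}

Answer: BISIMILAR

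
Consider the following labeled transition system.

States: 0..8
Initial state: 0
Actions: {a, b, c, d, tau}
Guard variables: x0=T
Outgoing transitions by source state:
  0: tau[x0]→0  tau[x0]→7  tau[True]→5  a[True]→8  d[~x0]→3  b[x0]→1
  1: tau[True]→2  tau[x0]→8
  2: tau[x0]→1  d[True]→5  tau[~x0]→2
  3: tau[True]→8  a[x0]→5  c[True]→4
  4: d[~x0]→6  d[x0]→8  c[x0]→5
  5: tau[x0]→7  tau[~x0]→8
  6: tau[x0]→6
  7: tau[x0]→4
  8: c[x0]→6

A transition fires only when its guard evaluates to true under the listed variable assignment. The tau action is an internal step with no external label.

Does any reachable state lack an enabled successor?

Answer: DEADLOCK-FREE

Analysis:
Reachable = {0,1,2,4,5,6,7,8}
  0: a→8  b→1  tau→0  tau→5  tau→7  [5 out]
  1: tau→2  tau→8  [2 out]
  2: d→5  tau→1  [2 out]
  4: c→5  d→8  [2 out]
  5: tau→7  [1 out]
  6: tau→6  [1 out]
  7: tau→4  [1 out]
  8: c→6  [1 out]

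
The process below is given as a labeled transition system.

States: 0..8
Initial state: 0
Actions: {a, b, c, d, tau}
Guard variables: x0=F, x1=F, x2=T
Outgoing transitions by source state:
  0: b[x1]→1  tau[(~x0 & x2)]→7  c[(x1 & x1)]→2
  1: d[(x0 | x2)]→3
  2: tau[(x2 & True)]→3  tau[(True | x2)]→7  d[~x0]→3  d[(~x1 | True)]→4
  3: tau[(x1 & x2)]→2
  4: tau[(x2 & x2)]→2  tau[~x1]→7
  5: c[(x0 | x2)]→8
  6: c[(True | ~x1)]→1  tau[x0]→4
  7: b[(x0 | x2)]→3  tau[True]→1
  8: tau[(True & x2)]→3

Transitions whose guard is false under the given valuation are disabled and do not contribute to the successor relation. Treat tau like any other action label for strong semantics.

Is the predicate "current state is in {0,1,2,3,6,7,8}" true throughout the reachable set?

Inv-set: {0,1,2,3,6,7,8}
Reach set: {0,1,3,7}
  0: ok
  1: ok
  3: ok
  7: ok

Answer: INVARIANT HOLDS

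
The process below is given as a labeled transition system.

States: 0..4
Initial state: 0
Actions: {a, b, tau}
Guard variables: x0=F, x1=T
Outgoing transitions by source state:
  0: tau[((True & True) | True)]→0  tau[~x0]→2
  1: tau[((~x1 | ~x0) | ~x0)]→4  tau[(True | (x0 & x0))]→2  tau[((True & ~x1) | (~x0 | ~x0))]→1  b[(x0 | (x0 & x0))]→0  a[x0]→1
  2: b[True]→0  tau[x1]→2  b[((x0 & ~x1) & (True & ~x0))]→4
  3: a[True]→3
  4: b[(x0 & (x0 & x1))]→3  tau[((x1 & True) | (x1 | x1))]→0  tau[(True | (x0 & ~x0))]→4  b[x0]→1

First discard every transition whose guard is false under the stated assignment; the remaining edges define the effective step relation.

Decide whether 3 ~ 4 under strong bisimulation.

Compute ~ classes (split until stable):
  π0 = {{0,1,2,3,4}}
  π1 = {{0,1,4},{2},{3}}
  π2 = {{0,1},{2},{3},{4}}
  π3 = {{0},{1},{2},{3},{4}}
stable after 4 split(s): 5 block(s)
[3]={3}  [4]={4}

Answer: NOT BISIMILAR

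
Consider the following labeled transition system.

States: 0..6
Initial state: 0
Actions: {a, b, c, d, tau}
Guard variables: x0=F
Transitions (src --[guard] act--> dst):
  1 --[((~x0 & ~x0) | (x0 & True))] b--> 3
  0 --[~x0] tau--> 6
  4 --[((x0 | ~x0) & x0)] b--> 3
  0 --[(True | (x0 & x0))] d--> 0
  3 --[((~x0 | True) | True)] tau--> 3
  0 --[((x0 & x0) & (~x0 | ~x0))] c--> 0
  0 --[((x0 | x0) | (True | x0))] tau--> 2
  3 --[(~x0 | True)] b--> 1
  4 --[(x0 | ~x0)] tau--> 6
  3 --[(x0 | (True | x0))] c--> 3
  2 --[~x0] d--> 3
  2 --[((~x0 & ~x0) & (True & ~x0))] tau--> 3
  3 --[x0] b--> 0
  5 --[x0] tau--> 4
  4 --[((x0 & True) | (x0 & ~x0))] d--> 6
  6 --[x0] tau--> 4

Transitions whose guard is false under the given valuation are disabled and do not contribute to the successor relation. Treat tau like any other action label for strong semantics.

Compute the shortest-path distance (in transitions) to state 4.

Answer: UNREACHABLE

Trace:
Breadth-first toward 4:
  depth 0: {0}
  depth 1: {2,6}
  depth 2: {3}
  depth 3: {1}
4 never appears.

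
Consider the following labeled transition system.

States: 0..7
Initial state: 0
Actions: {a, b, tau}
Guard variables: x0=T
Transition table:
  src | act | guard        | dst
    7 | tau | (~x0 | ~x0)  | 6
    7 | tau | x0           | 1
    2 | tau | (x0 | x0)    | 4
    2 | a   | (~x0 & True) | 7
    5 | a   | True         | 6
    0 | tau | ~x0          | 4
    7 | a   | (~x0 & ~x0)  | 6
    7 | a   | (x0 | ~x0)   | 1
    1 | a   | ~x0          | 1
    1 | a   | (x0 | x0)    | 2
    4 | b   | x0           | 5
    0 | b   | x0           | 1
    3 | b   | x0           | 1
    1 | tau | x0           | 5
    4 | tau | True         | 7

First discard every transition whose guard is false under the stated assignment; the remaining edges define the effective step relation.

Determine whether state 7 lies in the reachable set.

Answer: REACHABLE

Working:
10 transition(s) survive guard evaluation.
Layer 0: {0}
Layer 1: {1}  total {0,1}
Layer 2: {2,5}  total {0,1,2,5}
Layer 3: {4,6}  total {0,1,2,4,5,6}
Layer 4: {7}  total {0,1,2,4,5,6,7}
R = {0,1,2,4,5,6,7}
witness 7: b·a·tau·tau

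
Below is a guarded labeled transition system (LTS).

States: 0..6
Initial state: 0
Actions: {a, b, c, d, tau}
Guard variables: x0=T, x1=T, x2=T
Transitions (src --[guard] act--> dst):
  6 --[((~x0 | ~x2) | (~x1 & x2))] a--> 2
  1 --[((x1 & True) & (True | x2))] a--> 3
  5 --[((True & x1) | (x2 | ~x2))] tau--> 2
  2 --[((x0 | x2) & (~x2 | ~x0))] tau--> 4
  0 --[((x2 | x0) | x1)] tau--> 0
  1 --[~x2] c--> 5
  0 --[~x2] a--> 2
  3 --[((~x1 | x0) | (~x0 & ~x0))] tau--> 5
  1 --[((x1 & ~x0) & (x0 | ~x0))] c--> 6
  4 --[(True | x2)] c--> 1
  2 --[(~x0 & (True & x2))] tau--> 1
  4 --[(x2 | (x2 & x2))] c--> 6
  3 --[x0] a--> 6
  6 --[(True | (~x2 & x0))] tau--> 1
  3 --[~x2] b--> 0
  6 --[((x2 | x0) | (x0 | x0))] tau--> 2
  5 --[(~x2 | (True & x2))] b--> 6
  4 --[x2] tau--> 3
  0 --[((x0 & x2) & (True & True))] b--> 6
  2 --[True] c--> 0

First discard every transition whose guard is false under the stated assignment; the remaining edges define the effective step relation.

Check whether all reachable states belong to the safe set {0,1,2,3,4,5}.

Allowed set {0,1,2,3,4,5}
R = {0,1,2,3,5,6}
  0: ok
  1: ok
  2: ok
  3: ok
  5: ok
  6: VIOLATES
reach 6 via b — violates

Answer: INVARIANT VIOLATED at state 6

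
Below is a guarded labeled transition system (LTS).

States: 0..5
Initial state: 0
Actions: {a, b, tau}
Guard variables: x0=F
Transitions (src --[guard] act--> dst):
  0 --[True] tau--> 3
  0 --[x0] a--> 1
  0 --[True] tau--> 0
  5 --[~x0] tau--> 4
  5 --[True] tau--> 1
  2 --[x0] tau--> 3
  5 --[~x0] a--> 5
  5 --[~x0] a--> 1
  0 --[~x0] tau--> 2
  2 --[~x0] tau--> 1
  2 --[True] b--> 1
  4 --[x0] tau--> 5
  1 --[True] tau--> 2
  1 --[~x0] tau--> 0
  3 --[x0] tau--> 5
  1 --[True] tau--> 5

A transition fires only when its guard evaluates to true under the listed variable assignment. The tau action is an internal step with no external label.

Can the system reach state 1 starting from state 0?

After dropping false guards: 12 live edges.
L0 = {0}
L1 = {2,3}  total {0,2,3}
L2 = {1}  total {0,1,2,3}
L3 = {5}  total {0,1,2,3,5}
L4 = {4}  total {0,1,2,3,4,5}
Reach set: {0,1,2,3,4,5}
trace reaching 1: tau·tau

Answer: REACHABLE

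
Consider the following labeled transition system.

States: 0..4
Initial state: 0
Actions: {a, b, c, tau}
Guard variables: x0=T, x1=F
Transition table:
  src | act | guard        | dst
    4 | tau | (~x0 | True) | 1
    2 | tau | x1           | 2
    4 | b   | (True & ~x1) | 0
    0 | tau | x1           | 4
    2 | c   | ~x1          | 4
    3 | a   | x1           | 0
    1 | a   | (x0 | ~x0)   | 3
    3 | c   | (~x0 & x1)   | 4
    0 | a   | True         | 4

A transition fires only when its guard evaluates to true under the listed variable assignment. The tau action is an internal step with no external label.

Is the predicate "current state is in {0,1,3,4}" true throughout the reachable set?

Answer: INVARIANT HOLDS

Working:
Inv-set: {0,1,3,4}
R = {0,1,3,4}
  0: safe
  1: safe
  3: safe
  4: safe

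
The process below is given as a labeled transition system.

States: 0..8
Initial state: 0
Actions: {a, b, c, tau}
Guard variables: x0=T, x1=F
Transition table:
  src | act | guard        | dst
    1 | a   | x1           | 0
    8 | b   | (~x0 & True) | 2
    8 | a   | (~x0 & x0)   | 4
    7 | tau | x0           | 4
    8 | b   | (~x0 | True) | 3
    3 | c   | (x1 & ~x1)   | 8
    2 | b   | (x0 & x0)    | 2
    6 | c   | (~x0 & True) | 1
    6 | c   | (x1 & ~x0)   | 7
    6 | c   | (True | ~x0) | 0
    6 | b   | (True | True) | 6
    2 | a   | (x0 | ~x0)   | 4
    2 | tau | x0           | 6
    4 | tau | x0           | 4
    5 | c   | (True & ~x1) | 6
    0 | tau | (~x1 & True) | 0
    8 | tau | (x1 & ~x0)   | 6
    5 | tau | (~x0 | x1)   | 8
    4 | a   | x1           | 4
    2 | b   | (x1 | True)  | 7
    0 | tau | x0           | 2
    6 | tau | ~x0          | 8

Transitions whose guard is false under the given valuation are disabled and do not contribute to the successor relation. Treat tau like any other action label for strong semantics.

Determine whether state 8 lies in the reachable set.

Answer: UNREACHABLE

Trace:
Guard filter leaves 12 enabled edge(s).
depth 0: {0}
depth 1: {2}  total {0,2}
depth 2: {4,6,7}  total {0,2,4,6,7}
Reachable = {0,2,4,6,7}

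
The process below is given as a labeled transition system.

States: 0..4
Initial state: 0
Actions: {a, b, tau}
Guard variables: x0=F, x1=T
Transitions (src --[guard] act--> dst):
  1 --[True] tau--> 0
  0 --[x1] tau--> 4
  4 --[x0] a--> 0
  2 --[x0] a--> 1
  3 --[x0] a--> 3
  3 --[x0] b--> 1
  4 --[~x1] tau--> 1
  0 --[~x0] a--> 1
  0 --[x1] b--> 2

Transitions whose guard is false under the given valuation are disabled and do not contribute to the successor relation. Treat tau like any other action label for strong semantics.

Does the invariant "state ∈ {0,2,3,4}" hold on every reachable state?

Answer: INVARIANT VIOLATED at state 1

Working:
Allowed set {0,2,3,4}
R = {0,1,2,4}
  0: ok
  1: outside
  2: ok
  4: ok
reach 1 via a — violates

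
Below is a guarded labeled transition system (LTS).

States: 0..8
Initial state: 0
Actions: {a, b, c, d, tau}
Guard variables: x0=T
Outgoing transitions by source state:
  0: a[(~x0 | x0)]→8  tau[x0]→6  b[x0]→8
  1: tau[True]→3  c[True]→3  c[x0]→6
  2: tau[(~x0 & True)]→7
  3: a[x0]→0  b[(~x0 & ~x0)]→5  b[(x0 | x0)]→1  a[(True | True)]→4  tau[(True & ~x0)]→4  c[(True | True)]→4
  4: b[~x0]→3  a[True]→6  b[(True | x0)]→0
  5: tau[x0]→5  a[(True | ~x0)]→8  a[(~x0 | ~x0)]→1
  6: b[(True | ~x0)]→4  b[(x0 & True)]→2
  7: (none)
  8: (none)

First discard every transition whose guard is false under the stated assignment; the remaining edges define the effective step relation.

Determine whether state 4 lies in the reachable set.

After dropping false guards: 16 live edges.
L0 = {0}
L1 = {6,8}  total {0,6,8}
L2 = {2,4}  total {0,2,4,6,8}
Reach set: {0,2,4,6,8}
trace reaching 4: tau·b

Answer: REACHABLE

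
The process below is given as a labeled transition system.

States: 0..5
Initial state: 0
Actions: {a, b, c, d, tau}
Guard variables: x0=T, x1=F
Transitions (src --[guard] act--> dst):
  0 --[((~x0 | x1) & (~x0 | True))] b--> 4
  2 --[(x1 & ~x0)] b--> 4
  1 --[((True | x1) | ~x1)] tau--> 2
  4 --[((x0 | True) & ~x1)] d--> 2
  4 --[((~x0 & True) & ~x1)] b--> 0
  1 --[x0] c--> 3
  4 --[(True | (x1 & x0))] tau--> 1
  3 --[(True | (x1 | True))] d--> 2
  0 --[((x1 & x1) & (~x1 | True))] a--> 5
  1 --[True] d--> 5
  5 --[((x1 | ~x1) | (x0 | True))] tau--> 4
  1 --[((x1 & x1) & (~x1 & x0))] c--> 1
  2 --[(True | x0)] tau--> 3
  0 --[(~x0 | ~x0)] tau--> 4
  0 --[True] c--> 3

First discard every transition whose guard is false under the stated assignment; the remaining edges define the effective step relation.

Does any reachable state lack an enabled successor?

Answer: DEADLOCK-FREE

Analysis:
R = {0,2,3}
  0: c→3  [deg 1]
  2: tau→3  [deg 1]
  3: d→2  [deg 1]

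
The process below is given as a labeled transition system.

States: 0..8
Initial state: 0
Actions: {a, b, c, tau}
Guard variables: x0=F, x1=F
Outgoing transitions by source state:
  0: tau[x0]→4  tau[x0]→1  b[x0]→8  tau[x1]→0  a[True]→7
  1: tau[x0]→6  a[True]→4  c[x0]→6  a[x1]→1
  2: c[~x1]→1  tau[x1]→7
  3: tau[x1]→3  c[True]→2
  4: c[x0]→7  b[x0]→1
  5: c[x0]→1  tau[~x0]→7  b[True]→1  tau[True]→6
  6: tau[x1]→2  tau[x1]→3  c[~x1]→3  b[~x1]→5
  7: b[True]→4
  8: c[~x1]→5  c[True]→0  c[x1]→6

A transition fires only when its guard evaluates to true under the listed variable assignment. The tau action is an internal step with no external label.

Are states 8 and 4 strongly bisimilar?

Answer: NOT BISIMILAR

Working:
Refine partition for ~:
  π0 = {{0,1,2,3,4,5,6,7,8}}
  π1 = {{0,1},{2,3,8},{4},{5},{6},{7}}
  π2 = {{0},{1},{2},{3},{4},{5},{6},{7},{8}}
stable after 3 split(s): 9 block(s)
class of 8: {8}; class of 4: {4}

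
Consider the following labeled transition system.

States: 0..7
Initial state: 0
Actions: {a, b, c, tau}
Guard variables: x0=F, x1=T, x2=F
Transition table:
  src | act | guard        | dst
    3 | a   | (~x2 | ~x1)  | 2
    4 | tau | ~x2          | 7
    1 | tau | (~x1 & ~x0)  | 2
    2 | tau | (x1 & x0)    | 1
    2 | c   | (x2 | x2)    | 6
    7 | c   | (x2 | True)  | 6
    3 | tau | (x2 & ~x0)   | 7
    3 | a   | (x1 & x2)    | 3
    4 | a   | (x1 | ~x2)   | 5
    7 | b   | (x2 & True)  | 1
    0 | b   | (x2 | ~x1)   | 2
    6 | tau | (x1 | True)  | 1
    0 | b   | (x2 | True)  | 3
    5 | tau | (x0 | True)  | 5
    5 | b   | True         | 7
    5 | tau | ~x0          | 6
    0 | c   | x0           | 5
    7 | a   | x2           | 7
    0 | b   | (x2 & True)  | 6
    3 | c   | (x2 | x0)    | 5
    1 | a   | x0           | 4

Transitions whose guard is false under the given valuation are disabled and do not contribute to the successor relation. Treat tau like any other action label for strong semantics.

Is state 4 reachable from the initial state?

Answer: UNREACHABLE

Analysis:
Guard filter leaves 9 enabled edge(s).
L0 = {0}
L1 = {3}  cumulative {0,3}
L2 = {2}  cumulative {0,2,3}
Reachable = {0,2,3}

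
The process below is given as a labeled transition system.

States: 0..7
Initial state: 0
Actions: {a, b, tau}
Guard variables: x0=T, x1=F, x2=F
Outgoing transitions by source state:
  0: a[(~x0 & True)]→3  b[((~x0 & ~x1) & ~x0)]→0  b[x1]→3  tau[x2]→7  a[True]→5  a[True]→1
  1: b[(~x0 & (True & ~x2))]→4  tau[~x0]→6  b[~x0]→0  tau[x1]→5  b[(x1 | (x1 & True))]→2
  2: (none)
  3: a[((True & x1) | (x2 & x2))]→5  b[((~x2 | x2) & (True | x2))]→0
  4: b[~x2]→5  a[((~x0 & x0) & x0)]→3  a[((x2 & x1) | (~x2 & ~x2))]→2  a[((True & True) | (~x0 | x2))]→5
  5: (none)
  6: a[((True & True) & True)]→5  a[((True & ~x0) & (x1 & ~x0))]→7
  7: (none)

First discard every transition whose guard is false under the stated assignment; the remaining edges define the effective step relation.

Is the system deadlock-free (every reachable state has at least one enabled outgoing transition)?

Answer: DEADLOCK at state 1

Analysis:
Reach set: {0,1,5}
  0: a→1  a→5  [2 out]
  1: ∅  [STUCK]
  5: ∅  [STUCK]
Path to 1: a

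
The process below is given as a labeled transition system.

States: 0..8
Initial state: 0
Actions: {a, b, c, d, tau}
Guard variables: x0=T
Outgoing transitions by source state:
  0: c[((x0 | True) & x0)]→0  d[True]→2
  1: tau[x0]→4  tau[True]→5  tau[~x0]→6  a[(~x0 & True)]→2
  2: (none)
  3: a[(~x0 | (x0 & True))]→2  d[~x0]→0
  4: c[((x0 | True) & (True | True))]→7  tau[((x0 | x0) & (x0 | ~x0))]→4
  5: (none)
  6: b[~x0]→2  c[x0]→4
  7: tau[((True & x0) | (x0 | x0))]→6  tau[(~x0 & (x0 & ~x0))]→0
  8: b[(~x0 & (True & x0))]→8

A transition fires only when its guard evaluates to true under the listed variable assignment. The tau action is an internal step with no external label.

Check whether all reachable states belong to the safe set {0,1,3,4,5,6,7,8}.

Answer: INVARIANT VIOLATED at state 2

Working:
Allowed set {0,1,3,4,5,6,7,8}
Reachable = {0,2}
  0: safe
  2: outside
counterexample path to 2: d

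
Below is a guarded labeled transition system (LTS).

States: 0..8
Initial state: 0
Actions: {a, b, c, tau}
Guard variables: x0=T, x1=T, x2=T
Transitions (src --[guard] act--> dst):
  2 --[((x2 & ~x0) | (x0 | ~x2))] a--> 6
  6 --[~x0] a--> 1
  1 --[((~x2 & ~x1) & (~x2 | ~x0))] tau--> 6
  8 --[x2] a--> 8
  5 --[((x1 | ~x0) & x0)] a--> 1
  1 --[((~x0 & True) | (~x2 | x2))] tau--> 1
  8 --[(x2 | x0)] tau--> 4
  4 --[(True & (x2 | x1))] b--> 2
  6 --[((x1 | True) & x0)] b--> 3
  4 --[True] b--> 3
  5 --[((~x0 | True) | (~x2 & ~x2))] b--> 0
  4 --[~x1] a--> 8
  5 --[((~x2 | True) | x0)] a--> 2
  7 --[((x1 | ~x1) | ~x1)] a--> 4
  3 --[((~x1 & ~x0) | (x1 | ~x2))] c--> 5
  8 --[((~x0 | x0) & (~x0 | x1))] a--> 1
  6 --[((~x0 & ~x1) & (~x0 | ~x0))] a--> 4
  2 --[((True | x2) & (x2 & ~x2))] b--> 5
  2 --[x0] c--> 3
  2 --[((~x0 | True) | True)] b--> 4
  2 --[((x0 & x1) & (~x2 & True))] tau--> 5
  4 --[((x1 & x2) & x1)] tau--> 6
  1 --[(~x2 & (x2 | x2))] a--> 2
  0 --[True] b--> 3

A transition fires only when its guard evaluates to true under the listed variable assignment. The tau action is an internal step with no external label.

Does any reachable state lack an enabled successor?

Reach set: {0,1,2,3,4,5,6}
  0: b→3  [1 out]
  1: tau→1  [1 out]
  2: a→6  b→4  c→3  [3 out]
  3: c→5  [1 out]
  4: b→2  b→3  tau→6  [3 out]
  5: a→1  a→2  b→0  [3 out]
  6: b→3  [1 out]

Answer: DEADLOCK-FREE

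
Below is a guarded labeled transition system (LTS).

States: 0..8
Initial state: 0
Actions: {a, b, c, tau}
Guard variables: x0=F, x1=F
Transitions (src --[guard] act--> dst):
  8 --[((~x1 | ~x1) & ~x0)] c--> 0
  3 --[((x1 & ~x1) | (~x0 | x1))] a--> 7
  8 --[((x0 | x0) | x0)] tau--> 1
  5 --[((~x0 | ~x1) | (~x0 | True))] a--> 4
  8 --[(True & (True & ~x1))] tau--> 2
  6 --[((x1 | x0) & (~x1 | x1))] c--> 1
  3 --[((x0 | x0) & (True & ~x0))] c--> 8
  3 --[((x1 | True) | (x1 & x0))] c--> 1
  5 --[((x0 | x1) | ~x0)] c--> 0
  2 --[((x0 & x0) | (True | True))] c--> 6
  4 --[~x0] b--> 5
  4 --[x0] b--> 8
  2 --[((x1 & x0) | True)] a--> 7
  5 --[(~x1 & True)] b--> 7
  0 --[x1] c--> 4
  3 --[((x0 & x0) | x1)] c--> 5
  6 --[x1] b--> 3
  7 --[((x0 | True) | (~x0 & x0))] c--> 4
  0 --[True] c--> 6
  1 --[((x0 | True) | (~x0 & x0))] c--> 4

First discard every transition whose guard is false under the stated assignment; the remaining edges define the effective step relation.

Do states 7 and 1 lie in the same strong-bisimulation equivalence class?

Bisimulation quotient by refinement:
  round 0: {{0,1,2,3,4,5,6,7,8}}
  round 1: {{0,1,7},{2,3},{4},{5},{6},{8}}
  round 2: {{0},{1,7},{2},{3},{4},{5},{6},{8}}
Fixed point at round 3; 8 class(es).
class of 7: {1,7}; class of 1: {1,7}

Answer: BISIMILAR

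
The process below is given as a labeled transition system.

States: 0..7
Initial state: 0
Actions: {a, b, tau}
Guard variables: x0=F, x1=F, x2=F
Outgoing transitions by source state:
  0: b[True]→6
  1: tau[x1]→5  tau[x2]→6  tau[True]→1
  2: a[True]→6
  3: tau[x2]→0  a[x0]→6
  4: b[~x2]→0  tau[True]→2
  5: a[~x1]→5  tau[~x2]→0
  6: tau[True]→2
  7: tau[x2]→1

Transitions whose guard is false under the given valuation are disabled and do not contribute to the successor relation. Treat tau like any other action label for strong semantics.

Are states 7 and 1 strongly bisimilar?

Refine partition for ~:
  round 0: {{0,1,2,3,4,5,6,7}}
  round 1: {{0},{1,6},{2},{3,7},{4},{5}}
  round 2: {{0},{1},{2},{3,7},{4},{5},{6}}
Fixed point at round 3; 7 class(es).
[7]={3,7}  [1]={1}

Answer: NOT BISIMILAR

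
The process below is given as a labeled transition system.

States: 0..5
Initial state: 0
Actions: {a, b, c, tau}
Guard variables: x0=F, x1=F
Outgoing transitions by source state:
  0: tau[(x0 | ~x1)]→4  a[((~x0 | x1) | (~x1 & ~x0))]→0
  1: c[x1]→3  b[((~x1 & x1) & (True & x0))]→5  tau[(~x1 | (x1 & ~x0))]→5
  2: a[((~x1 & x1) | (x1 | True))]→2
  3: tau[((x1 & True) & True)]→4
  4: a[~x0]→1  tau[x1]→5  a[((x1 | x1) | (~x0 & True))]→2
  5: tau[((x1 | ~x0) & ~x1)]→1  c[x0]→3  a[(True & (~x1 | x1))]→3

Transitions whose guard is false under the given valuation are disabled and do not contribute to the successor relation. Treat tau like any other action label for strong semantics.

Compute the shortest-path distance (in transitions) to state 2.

Answer: 2

Working:
BFS to 2:
  depth 0: {0}
  depth 1: {4}
  depth 2: {1,2}
2 enters at depth 2; path tau·a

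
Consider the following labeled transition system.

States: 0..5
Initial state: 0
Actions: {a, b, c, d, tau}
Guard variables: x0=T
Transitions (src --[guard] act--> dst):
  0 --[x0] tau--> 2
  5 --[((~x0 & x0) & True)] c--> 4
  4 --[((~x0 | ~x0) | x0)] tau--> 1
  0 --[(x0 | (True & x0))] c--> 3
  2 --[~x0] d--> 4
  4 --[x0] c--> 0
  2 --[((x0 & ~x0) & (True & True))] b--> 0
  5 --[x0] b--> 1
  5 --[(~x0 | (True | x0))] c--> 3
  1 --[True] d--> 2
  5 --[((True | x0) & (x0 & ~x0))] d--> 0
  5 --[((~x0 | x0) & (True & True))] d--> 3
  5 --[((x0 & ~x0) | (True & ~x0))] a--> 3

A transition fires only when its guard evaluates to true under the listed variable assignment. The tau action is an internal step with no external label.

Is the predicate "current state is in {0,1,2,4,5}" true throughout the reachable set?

Answer: INVARIANT VIOLATED at state 3

Trace:
Safe = {0,1,2,4,5}
R = {0,2,3}
  0: ✓
  2: ✓
  3: VIOLATES
witness against invariant: c → 3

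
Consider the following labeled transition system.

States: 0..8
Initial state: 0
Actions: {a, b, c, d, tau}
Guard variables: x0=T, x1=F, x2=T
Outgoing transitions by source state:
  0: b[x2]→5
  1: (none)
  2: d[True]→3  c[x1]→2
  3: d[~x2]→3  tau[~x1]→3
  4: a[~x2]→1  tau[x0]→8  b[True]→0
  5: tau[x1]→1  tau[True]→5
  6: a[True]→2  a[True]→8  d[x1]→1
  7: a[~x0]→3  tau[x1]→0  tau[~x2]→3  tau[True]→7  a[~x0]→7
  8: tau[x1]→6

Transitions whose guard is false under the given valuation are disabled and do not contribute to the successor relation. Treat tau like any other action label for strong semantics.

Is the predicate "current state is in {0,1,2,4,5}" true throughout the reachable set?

Answer: INVARIANT HOLDS

Analysis:
Inv-set: {0,1,2,4,5}
Reach set: {0,5}
  0: ok
  5: ok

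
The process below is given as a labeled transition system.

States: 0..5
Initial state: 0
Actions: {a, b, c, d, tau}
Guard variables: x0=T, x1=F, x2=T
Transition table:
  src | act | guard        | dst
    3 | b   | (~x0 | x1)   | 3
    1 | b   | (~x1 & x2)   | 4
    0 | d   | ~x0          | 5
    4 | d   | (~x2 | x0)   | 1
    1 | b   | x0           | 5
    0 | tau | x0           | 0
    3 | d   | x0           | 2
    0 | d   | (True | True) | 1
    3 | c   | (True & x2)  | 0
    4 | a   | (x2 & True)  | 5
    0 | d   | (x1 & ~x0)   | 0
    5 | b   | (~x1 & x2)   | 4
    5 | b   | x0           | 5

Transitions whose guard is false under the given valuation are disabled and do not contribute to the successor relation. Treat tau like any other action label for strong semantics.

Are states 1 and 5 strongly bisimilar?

Answer: BISIMILAR

Analysis:
Refine partition for ~:
  round 0: {{0,1,2,3,4,5}}
  round 1: {{0},{1,5},{2},{3},{4}}
5 equivalence class(es) (converged in 2)
class of 1: {1,5}; class of 5: {1,5}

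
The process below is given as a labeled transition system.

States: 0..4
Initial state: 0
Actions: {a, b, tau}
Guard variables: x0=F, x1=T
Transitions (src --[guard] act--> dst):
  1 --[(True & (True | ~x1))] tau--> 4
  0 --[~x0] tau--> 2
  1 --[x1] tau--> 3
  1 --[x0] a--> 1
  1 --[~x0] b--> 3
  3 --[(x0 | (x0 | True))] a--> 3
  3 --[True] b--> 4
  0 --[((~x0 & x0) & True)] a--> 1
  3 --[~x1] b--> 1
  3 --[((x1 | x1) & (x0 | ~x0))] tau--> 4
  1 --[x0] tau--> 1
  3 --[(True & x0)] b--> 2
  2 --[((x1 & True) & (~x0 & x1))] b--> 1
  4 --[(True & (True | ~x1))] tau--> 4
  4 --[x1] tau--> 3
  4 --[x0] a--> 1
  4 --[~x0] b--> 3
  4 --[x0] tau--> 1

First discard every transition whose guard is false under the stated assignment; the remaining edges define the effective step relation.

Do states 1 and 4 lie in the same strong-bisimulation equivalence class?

Bisimulation quotient by refinement:
  round 0: {{0,1,2,3,4}}
  round 1: {{0},{1,4},{2},{3}}
stable after 2 split(s): 4 block(s)
[1]={1,4}  [4]={1,4}

Answer: BISIMILAR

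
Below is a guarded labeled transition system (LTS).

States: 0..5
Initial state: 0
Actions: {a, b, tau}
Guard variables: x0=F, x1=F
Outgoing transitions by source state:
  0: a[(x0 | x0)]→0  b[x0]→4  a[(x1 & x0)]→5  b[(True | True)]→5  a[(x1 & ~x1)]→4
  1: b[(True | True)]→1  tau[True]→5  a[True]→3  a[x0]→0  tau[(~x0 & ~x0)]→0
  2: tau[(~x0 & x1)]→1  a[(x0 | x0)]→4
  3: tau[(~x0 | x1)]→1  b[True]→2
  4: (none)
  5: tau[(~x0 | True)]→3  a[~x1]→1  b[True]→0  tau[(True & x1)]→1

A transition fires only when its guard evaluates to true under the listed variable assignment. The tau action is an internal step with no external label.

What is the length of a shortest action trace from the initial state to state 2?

Breadth-first toward 2:
  depth 0: {0}
  depth 1: {5}
  depth 2: {1,3}
  depth 3: {2}
depth(2)=3, e.g. b·tau·b

Answer: 3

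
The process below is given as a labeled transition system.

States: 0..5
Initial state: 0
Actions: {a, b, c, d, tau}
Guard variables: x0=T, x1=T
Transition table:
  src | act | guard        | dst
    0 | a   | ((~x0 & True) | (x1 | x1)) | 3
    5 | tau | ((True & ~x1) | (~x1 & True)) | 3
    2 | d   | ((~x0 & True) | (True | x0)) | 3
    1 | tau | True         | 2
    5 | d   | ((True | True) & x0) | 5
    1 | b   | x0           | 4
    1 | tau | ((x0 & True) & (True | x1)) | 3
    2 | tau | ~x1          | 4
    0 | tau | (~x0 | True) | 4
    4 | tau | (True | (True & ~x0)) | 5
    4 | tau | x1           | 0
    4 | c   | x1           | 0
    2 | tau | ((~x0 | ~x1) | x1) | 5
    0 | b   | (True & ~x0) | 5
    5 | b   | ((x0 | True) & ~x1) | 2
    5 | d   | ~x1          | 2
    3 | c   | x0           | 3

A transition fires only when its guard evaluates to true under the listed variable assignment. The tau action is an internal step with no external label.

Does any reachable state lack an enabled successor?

Answer: DEADLOCK-FREE

Trace:
Reach set: {0,3,4,5}
  0: a→3  tau→4  [2 out]
  3: c→3  [1 out]
  4: c→0  tau→0  tau→5  [3 out]
  5: d→5  [1 out]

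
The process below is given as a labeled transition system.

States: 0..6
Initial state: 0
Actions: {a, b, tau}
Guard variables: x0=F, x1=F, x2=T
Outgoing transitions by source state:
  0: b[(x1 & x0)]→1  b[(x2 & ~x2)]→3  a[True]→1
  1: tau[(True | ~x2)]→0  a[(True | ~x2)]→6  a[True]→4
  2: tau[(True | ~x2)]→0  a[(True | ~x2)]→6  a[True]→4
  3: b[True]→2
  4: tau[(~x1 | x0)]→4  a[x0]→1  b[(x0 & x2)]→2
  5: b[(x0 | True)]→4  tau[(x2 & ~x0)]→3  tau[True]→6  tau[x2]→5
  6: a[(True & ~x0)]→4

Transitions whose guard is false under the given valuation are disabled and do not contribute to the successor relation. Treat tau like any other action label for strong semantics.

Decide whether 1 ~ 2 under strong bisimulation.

Answer: BISIMILAR

Trace:
Bisimulation quotient by refinement:
  P[0] = {{0,1,2,3,4,5,6}}
  P[1] = {{0,6},{1,2},{3},{4},{5}}
  P[2] = {{0},{1,2},{3},{4},{5},{6}}
Fixed point at round 3; 6 class(es).
class of 1: {1,2}; class of 2: {1,2}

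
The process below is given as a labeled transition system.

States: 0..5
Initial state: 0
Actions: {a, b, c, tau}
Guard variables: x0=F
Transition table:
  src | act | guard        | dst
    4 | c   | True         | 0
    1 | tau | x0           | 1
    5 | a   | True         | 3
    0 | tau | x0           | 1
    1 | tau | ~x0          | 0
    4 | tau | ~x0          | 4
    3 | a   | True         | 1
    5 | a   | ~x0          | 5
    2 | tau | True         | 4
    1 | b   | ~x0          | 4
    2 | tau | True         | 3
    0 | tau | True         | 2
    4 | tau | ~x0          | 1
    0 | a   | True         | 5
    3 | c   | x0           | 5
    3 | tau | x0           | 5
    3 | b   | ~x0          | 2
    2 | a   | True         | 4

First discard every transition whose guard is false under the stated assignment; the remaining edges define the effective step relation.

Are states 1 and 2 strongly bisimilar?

Refine partition for ~:
  π0 = {{0,1,2,3,4,5}}
  π1 = {{0,2},{1},{3},{4},{5}}
  π2 = {{0},{1},{2},{3},{4},{5}}
stable after 3 split(s): 6 block(s)
[1]={1}  [2]={2}

Answer: NOT BISIMILAR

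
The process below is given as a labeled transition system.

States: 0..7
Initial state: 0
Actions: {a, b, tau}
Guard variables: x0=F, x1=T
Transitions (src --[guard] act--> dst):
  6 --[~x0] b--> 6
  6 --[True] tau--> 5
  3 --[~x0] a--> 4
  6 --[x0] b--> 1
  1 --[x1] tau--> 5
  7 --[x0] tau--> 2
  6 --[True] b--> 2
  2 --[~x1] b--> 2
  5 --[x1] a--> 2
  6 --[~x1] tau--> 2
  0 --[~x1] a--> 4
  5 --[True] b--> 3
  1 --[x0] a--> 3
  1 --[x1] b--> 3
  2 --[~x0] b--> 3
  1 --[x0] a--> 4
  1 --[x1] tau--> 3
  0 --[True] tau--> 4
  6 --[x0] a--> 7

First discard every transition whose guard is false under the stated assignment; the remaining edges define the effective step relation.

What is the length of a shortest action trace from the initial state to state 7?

Breadth-first toward 7:
  depth 0: {0}
  depth 1: {4}
7 never appears.

Answer: UNREACHABLE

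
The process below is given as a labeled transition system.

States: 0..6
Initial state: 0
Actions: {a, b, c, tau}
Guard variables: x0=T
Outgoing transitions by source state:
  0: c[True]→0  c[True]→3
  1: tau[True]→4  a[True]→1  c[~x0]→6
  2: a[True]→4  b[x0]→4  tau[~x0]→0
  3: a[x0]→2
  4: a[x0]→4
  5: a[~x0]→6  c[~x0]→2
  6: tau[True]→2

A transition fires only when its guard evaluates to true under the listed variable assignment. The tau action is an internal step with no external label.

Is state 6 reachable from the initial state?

After dropping false guards: 9 live edges.
depth 0: {0}
depth 1: {3}  total {0,3}
depth 2: {2}  total {0,2,3}
depth 3: {4}  total {0,2,3,4}
Reach set: {0,2,3,4}

Answer: UNREACHABLE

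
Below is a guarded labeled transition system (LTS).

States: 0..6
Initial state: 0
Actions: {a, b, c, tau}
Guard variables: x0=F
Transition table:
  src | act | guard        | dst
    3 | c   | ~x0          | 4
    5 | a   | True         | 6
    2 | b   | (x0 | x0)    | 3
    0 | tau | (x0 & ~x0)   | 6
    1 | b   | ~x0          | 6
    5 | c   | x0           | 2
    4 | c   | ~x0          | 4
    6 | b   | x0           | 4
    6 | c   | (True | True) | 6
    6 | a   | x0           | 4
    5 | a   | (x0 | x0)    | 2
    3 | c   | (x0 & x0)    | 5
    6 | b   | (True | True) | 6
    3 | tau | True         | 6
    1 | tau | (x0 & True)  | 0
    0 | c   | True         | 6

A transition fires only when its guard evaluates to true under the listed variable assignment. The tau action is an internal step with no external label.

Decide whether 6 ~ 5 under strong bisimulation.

Compute ~ classes (split until stable):
  π0 = {{0,1,2,3,4,5,6}}
  π1 = {{0,4},{1},{2},{3},{5},{6}}
  π2 = {{0},{1},{2},{3},{4},{5},{6}}
stable after 3 split(s): 7 block(s)
[6]={6}  [5]={5}

Answer: NOT BISIMILAR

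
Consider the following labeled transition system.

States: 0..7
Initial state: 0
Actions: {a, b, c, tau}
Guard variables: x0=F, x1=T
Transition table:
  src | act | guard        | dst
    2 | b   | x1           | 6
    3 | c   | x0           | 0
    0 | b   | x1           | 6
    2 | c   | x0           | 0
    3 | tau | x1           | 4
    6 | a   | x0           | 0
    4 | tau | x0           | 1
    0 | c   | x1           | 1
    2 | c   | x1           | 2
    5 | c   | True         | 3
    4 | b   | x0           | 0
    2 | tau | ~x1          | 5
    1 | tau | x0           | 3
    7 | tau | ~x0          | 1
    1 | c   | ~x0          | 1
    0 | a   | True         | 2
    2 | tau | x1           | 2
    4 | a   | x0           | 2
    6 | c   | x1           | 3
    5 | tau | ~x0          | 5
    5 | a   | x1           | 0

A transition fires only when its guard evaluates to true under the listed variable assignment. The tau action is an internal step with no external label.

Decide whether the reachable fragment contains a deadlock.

Reachable = {0,1,2,3,4,6}
  0: a→2  b→6  c→1  [deg 3]
  1: c→1  [deg 1]
  2: b→6  c→2  tau→2  [deg 3]
  3: tau→4  [deg 1]
  4: ∅  [deadlock]
  6: c→3  [deg 1]
witness 4: b·c·tau

Answer: DEADLOCK at state 4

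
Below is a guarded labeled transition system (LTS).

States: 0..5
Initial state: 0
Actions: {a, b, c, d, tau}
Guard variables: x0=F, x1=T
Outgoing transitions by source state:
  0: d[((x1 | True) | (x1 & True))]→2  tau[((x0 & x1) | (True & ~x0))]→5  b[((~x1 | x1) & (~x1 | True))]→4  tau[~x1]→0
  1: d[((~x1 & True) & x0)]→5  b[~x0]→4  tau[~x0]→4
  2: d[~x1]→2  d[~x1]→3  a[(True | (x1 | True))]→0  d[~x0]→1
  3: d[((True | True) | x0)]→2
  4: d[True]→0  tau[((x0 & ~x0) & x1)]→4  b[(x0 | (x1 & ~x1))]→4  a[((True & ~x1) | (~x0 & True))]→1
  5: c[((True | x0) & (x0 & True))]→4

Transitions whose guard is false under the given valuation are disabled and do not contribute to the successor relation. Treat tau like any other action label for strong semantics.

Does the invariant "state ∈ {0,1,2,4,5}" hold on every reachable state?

Answer: INVARIANT HOLDS

Working:
Safe = {0,1,2,4,5}
Reachable = {0,1,2,4,5}
  0: safe
  1: safe
  2: safe
  4: safe
  5: safe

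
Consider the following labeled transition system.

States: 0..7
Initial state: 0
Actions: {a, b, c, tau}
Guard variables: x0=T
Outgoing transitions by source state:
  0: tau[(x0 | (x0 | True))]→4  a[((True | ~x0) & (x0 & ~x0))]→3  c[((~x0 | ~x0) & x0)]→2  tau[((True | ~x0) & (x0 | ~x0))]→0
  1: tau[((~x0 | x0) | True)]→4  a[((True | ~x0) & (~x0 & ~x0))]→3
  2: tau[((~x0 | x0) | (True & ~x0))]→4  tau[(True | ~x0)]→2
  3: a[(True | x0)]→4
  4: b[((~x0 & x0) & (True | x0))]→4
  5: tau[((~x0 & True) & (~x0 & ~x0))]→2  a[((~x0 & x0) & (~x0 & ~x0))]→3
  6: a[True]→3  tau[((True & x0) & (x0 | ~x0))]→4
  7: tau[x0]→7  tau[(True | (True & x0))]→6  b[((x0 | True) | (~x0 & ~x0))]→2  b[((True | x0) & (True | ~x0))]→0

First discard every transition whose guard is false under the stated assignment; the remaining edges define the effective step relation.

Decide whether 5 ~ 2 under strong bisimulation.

Refine partition for ~:
  round 0: {{0,1,2,3,4,5,6,7}}
  round 1: {{0,1,2},{3},{4,5},{6},{7}}
  round 2: {{0,2},{1},{3},{4,5},{6},{7}}
Fixed point at round 3; 6 class(es).
class of 5: {4,5}; class of 2: {0,2}

Answer: NOT BISIMILAR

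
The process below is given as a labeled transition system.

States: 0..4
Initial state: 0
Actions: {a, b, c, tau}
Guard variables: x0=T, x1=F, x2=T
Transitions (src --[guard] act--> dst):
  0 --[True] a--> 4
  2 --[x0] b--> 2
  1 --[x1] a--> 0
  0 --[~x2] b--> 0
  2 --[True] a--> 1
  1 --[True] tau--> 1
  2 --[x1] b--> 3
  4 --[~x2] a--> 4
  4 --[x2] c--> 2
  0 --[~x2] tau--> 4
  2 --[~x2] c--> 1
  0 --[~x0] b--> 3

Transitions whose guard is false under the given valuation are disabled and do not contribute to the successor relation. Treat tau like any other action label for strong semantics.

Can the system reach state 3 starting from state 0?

Answer: UNREACHABLE

Working:
Guard filter leaves 5 enabled edge(s).
depth 0: {0}
depth 1: {4}  total {0,4}
depth 2: {2}  total {0,2,4}
depth 3: {1}  total {0,1,2,4}
Reachable = {0,1,2,4}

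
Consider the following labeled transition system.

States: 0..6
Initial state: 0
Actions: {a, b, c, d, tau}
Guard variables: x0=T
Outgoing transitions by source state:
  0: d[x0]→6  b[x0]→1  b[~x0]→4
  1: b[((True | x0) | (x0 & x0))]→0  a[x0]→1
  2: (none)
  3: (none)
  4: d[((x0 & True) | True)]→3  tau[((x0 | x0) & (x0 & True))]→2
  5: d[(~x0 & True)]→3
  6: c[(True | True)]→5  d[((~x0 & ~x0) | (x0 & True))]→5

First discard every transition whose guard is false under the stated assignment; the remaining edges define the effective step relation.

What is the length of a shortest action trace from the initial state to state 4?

Layered search for 4:
  L0 = {0}
  L1 = {1,6}
  L2 = {5}
4 never appears.

Answer: UNREACHABLE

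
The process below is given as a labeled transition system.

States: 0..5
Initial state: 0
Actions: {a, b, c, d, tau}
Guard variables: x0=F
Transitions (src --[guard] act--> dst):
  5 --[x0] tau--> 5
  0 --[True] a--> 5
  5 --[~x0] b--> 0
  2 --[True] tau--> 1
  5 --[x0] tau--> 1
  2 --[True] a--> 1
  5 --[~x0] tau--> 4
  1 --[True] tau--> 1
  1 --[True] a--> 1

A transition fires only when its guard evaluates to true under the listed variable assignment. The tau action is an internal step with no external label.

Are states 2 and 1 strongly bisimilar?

Bisimulation quotient by refinement:
  round 0: {{0,1,2,3,4,5}}
  round 1: {{0},{1,2},{3,4},{5}}
stable after 2 split(s): 4 block(s)
class of 2: {1,2}; class of 1: {1,2}

Answer: BISIMILAR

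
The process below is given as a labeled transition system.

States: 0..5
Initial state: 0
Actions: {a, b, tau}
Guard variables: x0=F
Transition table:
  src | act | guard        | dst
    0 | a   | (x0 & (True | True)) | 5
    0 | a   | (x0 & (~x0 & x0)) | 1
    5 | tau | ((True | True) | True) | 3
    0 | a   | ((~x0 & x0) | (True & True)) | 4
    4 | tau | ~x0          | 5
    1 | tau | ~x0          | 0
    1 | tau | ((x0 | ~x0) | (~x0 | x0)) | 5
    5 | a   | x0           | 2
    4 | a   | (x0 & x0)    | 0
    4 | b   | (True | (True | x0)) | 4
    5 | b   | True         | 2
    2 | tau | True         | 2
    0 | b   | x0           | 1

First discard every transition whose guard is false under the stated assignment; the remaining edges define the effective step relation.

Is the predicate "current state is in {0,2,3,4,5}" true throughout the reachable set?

Safe = {0,2,3,4,5}
R = {0,2,3,4,5}
  0: safe
  2: safe
  3: safe
  4: safe
  5: safe

Answer: INVARIANT HOLDS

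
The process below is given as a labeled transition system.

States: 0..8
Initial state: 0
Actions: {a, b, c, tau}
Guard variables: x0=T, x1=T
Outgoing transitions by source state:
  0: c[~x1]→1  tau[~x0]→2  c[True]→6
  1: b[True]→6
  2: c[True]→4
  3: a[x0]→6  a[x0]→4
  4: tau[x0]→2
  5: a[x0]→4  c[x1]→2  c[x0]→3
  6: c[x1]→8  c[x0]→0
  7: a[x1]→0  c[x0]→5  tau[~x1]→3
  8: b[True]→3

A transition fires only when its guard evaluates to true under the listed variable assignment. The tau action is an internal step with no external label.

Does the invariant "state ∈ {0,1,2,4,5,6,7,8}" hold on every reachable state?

Answer: INVARIANT VIOLATED at state 3

Working:
Inv-set: {0,1,2,4,5,6,7,8}
Reachable = {0,2,3,4,6,8}
  0: ok
  2: ok
  3: ✗ unsafe
  4: ok
  6: ok
  8: ok
reach 3 via c·c·b — violates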